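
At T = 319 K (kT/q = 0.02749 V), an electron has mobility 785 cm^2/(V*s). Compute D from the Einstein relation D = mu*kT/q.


Step 1: D = mu * (kT/q)
Step 2: D = 785 * 0.02749
Step 3: D = 21.58 cm^2/s

21.58


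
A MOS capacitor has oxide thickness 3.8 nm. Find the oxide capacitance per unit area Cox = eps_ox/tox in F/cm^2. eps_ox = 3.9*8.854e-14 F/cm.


Step 1: eps_ox = 3.9 * 8.854e-14 = 3.45306e-13 F/cm
Step 2: tox in cm = 3.8 nm * 1e-7 = 3.8000e-07 cm
Step 3: Cox = 3.45306e-13 / 3.8000e-07 = 9.09e-07 F/cm^2

9.09e-07


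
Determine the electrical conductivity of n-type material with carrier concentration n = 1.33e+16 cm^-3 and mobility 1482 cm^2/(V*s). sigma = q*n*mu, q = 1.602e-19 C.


Step 1: sigma = q * n * mu
Step 2: sigma = 1.602e-19 * 1.33e+16 * 1482
Step 3: sigma = 3.158e+00 S/cm

3.158e+00


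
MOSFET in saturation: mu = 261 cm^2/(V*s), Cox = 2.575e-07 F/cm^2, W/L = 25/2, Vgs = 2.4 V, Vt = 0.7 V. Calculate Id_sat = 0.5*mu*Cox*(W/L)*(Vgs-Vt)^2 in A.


Step 1: Overdrive voltage Vov = Vgs - Vt = 2.4 - 0.7 = 1.7 V
Step 2: W/L = 25/2 = 12.5
Step 3: Id = 0.5 * 261 * 2.575e-07 * 12.5 * 1.7^2
Step 4: Id = 1.21e-03 A

1.21e-03


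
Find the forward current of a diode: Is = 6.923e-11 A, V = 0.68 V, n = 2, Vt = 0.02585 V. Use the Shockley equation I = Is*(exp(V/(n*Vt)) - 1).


Step 1: V/(n*Vt) = 0.68/(2*0.02585) = 13.1528
Step 2: exp(13.1528) = 5.1545e+05
Step 3: I = 6.923e-11 * (5.1545e+05 - 1) = 3.57e-05 A

3.57e-05


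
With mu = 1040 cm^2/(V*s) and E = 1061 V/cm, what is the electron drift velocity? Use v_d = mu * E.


Step 1: v_d = mu * E
Step 2: v_d = 1040 * 1061 = 1103440
Step 3: v_d = 1.10e+06 cm/s

1.10e+06


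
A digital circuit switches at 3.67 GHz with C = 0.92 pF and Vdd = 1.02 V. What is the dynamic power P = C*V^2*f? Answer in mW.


Step 1: V^2 = 1.02^2 = 1.0404 V^2
Step 2: P = C*V^2*f = 0.92e-12 F * 1.0404 * 3.67e9 Hz
Step 3: P = 3.51280656e-03 W
Step 4: P = 3.513 mW

3.513


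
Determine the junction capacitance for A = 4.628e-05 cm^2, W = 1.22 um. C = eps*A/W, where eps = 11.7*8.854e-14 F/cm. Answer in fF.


Step 1: eps_Si = 11.7 * 8.854e-14 = 1.035918e-12 F/cm
Step 2: W in cm = 1.22 * 1e-4 = 1.22e-04 cm
Step 3: C = 1.035918e-12 * 4.628e-05 / 1.22e-04 = 3.929695e-13 F
Step 4: C = 392.97 fF

392.97


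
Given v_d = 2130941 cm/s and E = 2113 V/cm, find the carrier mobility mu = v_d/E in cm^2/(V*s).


Step 1: mu = v_d / E
Step 2: mu = 2130941 / 2113
Step 3: mu = 1008.49 cm^2/(V*s)

1008.49


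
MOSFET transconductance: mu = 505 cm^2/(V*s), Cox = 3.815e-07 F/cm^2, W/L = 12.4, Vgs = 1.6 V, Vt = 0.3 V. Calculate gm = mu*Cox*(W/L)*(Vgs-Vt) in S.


Step 1: Vov = Vgs - Vt = 1.6 - 0.3 = 1.3 V
Step 2: gm = mu * Cox * (W/L) * Vov
Step 3: gm = 505 * 3.815e-07 * 12.4 * 1.3 = 3.11e-03 S

3.11e-03


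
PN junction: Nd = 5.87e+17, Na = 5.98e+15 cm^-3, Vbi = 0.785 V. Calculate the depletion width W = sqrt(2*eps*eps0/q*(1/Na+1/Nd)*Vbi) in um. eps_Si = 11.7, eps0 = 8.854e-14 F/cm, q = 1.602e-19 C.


Step 1: 1/Na + 1/Nd = 1/5.98e+15 + 1/5.87e+17 = 1.68928e-16
Step 2: 2*eps*eps0/q = 2*11.7*8.854e-14/1.602e-19 = 1.293281e+07
Step 3: W^2 = 1.293281e+07 * 1.68928e-16 * 0.785 = 1.71500e-09
Step 4: W = sqrt(1.71500e-09) = 4.141e-05 cm = 0.4141 um

0.4141


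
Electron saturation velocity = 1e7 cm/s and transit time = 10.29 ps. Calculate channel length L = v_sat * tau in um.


Step 1: tau in seconds = 10.29 ps * 1e-12 = 1.0290e-11 s
Step 2: L = v_sat * tau = 1e7 * 1.0290e-11 = 1.0290e-04 cm
Step 3: L in um = 1.0290e-04 * 1e4 = 1.029 um

1.029


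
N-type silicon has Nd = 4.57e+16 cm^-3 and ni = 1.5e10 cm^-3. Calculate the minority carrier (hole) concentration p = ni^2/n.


Step 1: Since Nd >> ni, n ≈ Nd = 4.57e+16 cm^-3
Step 2: p = ni^2 / n = (1.5e10)^2 / 4.57e+16
Step 3: p = 2.25e20 / 4.57e+16 = 4.92e+03 cm^-3

4.92e+03


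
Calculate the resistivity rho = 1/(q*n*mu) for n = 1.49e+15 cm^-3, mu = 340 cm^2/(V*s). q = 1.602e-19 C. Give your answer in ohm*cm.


Step 1: sigma = q * n * mu = 1.602e-19 * 1.49e+15 * 340 = 8.11573e-02 S/cm
Step 2: rho = 1 / sigma = 1 / 8.11573e-02 = 12.32 ohm*cm

12.32


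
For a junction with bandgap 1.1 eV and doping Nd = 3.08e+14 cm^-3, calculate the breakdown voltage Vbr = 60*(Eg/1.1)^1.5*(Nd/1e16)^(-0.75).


Step 1: Eg/1.1 = 1.1/1.1 = 1.000000
Step 2: (Eg/1.1)^1.5 = 1.000000^1.5 = 1.000000
Step 3: (Nd/1e16)^(-0.75) = (0.0308)^(-0.75) = 13.601505
Step 4: Vbr = 60 * 1.000000 * 13.601505 = 816.1 V

816.1


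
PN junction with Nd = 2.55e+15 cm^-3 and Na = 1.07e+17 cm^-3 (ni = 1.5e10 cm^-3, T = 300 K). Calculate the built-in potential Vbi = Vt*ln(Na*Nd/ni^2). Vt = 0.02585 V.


Step 1: Compute Na*Nd/ni^2 = 1.07e+17 * 2.55e+15 / (1.5e10)^2 = 1.2127e+12
Step 2: ln(1.2127e+12) = 27.8239
Step 3: Vbi = 0.02585 * 27.8239 = 0.719 V

0.719


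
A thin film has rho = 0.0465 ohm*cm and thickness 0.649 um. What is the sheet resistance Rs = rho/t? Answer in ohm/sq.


Step 1: Convert thickness to cm: t = 0.649 um = 6.4900e-05 cm
Step 2: Rs = rho / t = 0.0465 / 6.4900e-05
Step 3: Rs = 716.5 ohm/sq

716.5


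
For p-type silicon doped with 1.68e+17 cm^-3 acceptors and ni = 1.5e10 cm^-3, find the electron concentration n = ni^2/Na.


Step 1: Majority hole concentration p ≈ Na = 1.68e+17 cm^-3
Step 2: n = ni^2 / Na = (1.5e10)^2 / 1.68e+17
Step 3: n = 1.34e+03 cm^-3

1.34e+03


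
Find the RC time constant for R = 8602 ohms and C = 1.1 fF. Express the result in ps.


Step 1: tau = R * C
Step 2: tau = 8602 * 1.1 fF = 8602 * 1.1e-15 F
Step 3: tau = 9.4622e-12 s = 9.4622 ps

9.4622


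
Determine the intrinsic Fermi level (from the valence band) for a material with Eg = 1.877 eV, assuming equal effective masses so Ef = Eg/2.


Step 1: For an intrinsic semiconductor, the Fermi level sits at midgap.
Step 2: Ef = Eg / 2 = 1.877 / 2 = 0.9385 eV

0.9385


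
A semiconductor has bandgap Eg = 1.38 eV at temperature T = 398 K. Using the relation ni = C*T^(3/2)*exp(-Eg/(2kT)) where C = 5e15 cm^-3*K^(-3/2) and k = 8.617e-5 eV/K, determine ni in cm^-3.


Step 1: Compute kT = 8.617e-5 * 398 = 0.03429566 eV
Step 2: Exponent = -Eg/(2kT) = -1.38/(2*0.03429566) = -20.11916
Step 3: T^(3/2) = 398^1.5 = 7940.08
Step 4: ni = 5e15 * 7940.08 * exp(-20.11916) = 7.26e+10 cm^-3

7.26e+10


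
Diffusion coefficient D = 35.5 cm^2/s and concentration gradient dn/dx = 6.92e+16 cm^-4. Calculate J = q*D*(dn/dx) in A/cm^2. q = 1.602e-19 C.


Step 1: J = q * D * (dn/dx)
Step 2: J = 1.602e-19 * 35.5 * 6.92e+16
Step 3: J = 3.94e-01 A/cm^2

3.94e-01


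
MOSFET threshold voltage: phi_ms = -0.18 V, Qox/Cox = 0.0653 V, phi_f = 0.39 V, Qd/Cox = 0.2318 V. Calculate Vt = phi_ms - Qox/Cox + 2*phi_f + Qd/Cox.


Step 1: Vt = phi_ms - Qox/Cox + 2*phi_f + Qd/Cox
Step 2: Vt = -0.18 - 0.0653 + 2*0.39 + 0.2318
Step 3: Vt = -0.18 - 0.0653 + 0.78 + 0.2318
Step 4: Vt = 0.7665 V

0.7665


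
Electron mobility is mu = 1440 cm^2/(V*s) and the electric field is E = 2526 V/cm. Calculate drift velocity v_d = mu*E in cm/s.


Step 1: v_d = mu * E
Step 2: v_d = 1440 * 2526 = 3637440
Step 3: v_d = 3.64e+06 cm/s

3.64e+06


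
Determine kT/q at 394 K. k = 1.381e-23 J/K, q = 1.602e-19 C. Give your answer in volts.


Step 1: kT = 1.381e-23 * 394 = 5.44114e-21 J
Step 2: Vt = kT/q = 5.44114e-21 / 1.602e-19
Step 3: Vt = 0.03396 V

0.03396


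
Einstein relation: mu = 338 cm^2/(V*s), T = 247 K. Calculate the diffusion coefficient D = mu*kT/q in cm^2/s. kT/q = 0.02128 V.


Step 1: D = mu * (kT/q)
Step 2: D = 338 * 0.02128
Step 3: D = 7.19 cm^2/s

7.19


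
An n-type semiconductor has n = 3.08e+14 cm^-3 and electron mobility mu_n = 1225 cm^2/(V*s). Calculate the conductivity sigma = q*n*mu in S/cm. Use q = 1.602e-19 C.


Step 1: sigma = q * n * mu
Step 2: sigma = 1.602e-19 * 3.08e+14 * 1225
Step 3: sigma = 6.044e-02 S/cm

6.044e-02


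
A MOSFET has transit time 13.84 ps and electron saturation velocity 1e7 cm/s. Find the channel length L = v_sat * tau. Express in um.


Step 1: tau in seconds = 13.84 ps * 1e-12 = 1.3840e-11 s
Step 2: L = v_sat * tau = 1e7 * 1.3840e-11 = 1.3840e-04 cm
Step 3: L in um = 1.3840e-04 * 1e4 = 1.384 um

1.384


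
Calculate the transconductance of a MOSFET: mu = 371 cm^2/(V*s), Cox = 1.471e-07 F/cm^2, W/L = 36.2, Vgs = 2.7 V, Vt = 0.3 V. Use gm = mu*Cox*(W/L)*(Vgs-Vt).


Step 1: Vov = Vgs - Vt = 2.7 - 0.3 = 2.4 V
Step 2: gm = mu * Cox * (W/L) * Vov
Step 3: gm = 371 * 1.471e-07 * 36.2 * 2.4 = 4.74e-03 S

4.74e-03


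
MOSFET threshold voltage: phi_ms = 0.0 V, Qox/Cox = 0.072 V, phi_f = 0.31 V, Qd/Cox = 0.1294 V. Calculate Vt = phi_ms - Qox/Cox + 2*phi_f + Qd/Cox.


Step 1: Vt = phi_ms - Qox/Cox + 2*phi_f + Qd/Cox
Step 2: Vt = 0.0 - 0.072 + 2*0.31 + 0.1294
Step 3: Vt = 0.0 - 0.072 + 0.62 + 0.1294
Step 4: Vt = 0.6774 V

0.6774


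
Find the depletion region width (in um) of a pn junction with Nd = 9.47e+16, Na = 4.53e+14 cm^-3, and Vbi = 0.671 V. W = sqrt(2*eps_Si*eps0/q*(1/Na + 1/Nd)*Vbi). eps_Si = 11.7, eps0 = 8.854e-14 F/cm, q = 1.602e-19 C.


Step 1: 1/Na + 1/Nd = 1/4.53e+14 + 1/9.47e+16 = 2.21807e-15
Step 2: 2*eps*eps0/q = 2*11.7*8.854e-14/1.602e-19 = 1.293281e+07
Step 3: W^2 = 1.293281e+07 * 2.21807e-15 * 0.671 = 1.92482e-08
Step 4: W = sqrt(1.92482e-08) = 1.387e-04 cm = 1.387 um

1.387


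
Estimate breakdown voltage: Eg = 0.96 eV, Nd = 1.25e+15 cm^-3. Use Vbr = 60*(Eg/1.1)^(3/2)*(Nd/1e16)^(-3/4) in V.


Step 1: Eg/1.1 = 0.96/1.1 = 0.872727
Step 2: (Eg/1.1)^1.5 = 0.872727^1.5 = 0.815300
Step 3: (Nd/1e16)^(-0.75) = (0.125)^(-0.75) = 4.756828
Step 4: Vbr = 60 * 0.815300 * 4.756828 = 232.7 V

232.7


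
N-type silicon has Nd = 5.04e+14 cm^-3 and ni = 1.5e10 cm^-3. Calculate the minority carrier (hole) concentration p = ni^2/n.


Step 1: Since Nd >> ni, n ≈ Nd = 5.04e+14 cm^-3
Step 2: p = ni^2 / n = (1.5e10)^2 / 5.04e+14
Step 3: p = 2.25e20 / 5.04e+14 = 4.46e+05 cm^-3

4.46e+05


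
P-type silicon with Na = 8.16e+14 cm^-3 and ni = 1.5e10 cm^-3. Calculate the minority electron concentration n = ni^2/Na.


Step 1: Majority hole concentration p ≈ Na = 8.16e+14 cm^-3
Step 2: n = ni^2 / Na = (1.5e10)^2 / 8.16e+14
Step 3: n = 2.76e+05 cm^-3

2.76e+05


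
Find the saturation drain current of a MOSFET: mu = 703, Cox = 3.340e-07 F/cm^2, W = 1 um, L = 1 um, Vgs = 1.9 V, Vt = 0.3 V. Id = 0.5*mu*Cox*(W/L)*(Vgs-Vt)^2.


Step 1: Overdrive voltage Vov = Vgs - Vt = 1.9 - 0.3 = 1.6 V
Step 2: W/L = 1/1 = 1
Step 3: Id = 0.5 * 703 * 3.340e-07 * 1 * 1.6^2
Step 4: Id = 3.01e-04 A

3.01e-04


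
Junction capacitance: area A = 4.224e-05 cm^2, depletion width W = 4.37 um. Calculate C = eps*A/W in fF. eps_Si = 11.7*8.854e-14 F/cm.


Step 1: eps_Si = 11.7 * 8.854e-14 = 1.035918e-12 F/cm
Step 2: W in cm = 4.37 * 1e-4 = 4.37e-04 cm
Step 3: C = 1.035918e-12 * 4.224e-05 / 4.37e-04 = 1.001308e-13 F
Step 4: C = 100.13 fF

100.13


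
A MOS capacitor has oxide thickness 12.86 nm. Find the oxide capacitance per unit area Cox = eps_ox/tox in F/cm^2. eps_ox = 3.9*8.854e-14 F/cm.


Step 1: eps_ox = 3.9 * 8.854e-14 = 3.45306e-13 F/cm
Step 2: tox in cm = 12.86 nm * 1e-7 = 1.2860e-06 cm
Step 3: Cox = 3.45306e-13 / 1.2860e-06 = 2.69e-07 F/cm^2

2.69e-07


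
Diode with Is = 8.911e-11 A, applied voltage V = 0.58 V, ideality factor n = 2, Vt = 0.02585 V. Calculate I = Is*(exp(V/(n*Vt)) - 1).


Step 1: V/(n*Vt) = 0.58/(2*0.02585) = 11.2186
Step 2: exp(11.2186) = 7.4503e+04
Step 3: I = 8.911e-11 * (7.4503e+04 - 1) = 6.64e-06 A

6.64e-06


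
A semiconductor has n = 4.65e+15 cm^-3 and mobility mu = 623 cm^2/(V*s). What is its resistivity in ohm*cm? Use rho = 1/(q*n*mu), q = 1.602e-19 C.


Step 1: sigma = q * n * mu = 1.602e-19 * 4.65e+15 * 623 = 4.64091e-01 S/cm
Step 2: rho = 1 / sigma = 1 / 4.64091e-01 = 2.155 ohm*cm

2.155


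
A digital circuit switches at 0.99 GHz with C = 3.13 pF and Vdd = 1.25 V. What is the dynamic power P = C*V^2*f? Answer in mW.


Step 1: V^2 = 1.25^2 = 1.5625 V^2
Step 2: P = C*V^2*f = 3.13e-12 F * 1.5625 * 0.99e9 Hz
Step 3: P = 4.84171875e-03 W
Step 4: P = 4.842 mW

4.842


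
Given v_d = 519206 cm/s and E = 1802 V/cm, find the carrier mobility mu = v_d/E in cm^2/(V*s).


Step 1: mu = v_d / E
Step 2: mu = 519206 / 1802
Step 3: mu = 288.13 cm^2/(V*s)

288.13


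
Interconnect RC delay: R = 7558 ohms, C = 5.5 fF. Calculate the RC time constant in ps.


Step 1: tau = R * C
Step 2: tau = 7558 * 5.5 fF = 7558 * 5.5e-15 F
Step 3: tau = 4.1569e-11 s = 41.569 ps

41.569


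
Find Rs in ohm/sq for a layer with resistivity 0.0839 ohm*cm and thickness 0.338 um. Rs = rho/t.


Step 1: Convert thickness to cm: t = 0.338 um = 3.3800e-05 cm
Step 2: Rs = rho / t = 0.0839 / 3.3800e-05
Step 3: Rs = 2482.2 ohm/sq

2482.2


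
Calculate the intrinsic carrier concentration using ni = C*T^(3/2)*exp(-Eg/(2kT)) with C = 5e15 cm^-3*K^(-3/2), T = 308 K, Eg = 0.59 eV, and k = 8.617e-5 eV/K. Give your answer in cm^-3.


Step 1: Compute kT = 8.617e-5 * 308 = 0.02654036 eV
Step 2: Exponent = -Eg/(2kT) = -0.59/(2*0.02654036) = -11.11515
Step 3: T^(3/2) = 308^1.5 = 5405.38
Step 4: ni = 5e15 * 5405.38 * exp(-11.11515) = 4.02e+14 cm^-3

4.02e+14


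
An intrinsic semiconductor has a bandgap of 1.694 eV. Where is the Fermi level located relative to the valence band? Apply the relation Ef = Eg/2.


Step 1: For an intrinsic semiconductor, the Fermi level sits at midgap.
Step 2: Ef = Eg / 2 = 1.694 / 2 = 0.847 eV

0.847


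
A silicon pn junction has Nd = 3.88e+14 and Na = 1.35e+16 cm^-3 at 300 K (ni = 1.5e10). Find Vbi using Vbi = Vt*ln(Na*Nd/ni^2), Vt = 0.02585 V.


Step 1: Compute Na*Nd/ni^2 = 1.35e+16 * 3.88e+14 / (1.5e10)^2 = 2.3280e+10
Step 2: ln(2.3280e+10) = 23.8709
Step 3: Vbi = 0.02585 * 23.8709 = 0.617 V

0.617


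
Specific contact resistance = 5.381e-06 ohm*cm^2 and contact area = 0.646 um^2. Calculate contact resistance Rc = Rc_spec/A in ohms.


Step 1: Convert area to cm^2: 0.646 um^2 = 6.4600e-09 cm^2
Step 2: Rc = Rc_spec / A = 5.381e-06 / 6.4600e-09
Step 3: Rc = 8.33e+02 ohms

8.33e+02


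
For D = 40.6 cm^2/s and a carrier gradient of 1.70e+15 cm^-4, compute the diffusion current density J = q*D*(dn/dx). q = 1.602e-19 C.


Step 1: J = q * D * (dn/dx)
Step 2: J = 1.602e-19 * 40.6 * 1.70e+15
Step 3: J = 1.11e-02 A/cm^2

1.11e-02


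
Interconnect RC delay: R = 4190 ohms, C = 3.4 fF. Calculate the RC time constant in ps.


Step 1: tau = R * C
Step 2: tau = 4190 * 3.4 fF = 4190 * 3.4e-15 F
Step 3: tau = 1.4246e-11 s = 14.246 ps

14.246


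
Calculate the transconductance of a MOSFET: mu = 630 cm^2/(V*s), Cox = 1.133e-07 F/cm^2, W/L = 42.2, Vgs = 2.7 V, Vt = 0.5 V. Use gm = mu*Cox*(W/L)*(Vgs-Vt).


Step 1: Vov = Vgs - Vt = 2.7 - 0.5 = 2.2 V
Step 2: gm = mu * Cox * (W/L) * Vov
Step 3: gm = 630 * 1.133e-07 * 42.2 * 2.2 = 6.63e-03 S

6.63e-03


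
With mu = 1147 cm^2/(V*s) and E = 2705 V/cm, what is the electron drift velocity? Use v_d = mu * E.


Step 1: v_d = mu * E
Step 2: v_d = 1147 * 2705 = 3102635
Step 3: v_d = 3.10e+06 cm/s

3.10e+06


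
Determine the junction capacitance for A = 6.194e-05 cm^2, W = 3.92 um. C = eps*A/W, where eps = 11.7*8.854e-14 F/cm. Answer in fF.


Step 1: eps_Si = 11.7 * 8.854e-14 = 1.035918e-12 F/cm
Step 2: W in cm = 3.92 * 1e-4 = 3.92e-04 cm
Step 3: C = 1.035918e-12 * 6.194e-05 / 3.92e-04 = 1.636856e-13 F
Step 4: C = 163.69 fF

163.69


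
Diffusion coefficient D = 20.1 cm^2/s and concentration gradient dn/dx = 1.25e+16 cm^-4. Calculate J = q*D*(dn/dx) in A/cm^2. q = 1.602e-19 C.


Step 1: J = q * D * (dn/dx)
Step 2: J = 1.602e-19 * 20.1 * 1.25e+16
Step 3: J = 4.03e-02 A/cm^2

4.03e-02


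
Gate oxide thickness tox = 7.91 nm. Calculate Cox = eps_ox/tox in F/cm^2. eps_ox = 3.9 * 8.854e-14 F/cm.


Step 1: eps_ox = 3.9 * 8.854e-14 = 3.45306e-13 F/cm
Step 2: tox in cm = 7.91 nm * 1e-7 = 7.9100e-07 cm
Step 3: Cox = 3.45306e-13 / 7.9100e-07 = 4.37e-07 F/cm^2

4.37e-07


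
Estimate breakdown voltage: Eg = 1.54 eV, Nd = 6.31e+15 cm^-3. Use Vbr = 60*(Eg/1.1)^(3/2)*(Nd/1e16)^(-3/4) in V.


Step 1: Eg/1.1 = 1.54/1.1 = 1.400000
Step 2: (Eg/1.1)^1.5 = 1.400000^1.5 = 1.656502
Step 3: (Nd/1e16)^(-0.75) = (0.631)^(-0.75) = 1.412466
Step 4: Vbr = 60 * 1.656502 * 1.412466 = 140.4 V

140.4


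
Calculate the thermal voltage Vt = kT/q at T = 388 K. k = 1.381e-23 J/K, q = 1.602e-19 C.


Step 1: kT = 1.381e-23 * 388 = 5.35828e-21 J
Step 2: Vt = kT/q = 5.35828e-21 / 1.602e-19
Step 3: Vt = 0.03345 V

0.03345


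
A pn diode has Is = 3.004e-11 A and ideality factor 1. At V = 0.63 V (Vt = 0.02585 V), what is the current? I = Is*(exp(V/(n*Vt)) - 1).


Step 1: V/(n*Vt) = 0.63/(1*0.02585) = 24.3714
Step 2: exp(24.3714) = 3.8403e+10
Step 3: I = 3.004e-11 * (3.8403e+10 - 1) = 1.15e+00 A

1.15e+00


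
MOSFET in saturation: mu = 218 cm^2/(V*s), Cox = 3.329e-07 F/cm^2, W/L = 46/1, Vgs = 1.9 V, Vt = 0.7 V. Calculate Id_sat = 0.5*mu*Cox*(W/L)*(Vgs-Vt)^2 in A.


Step 1: Overdrive voltage Vov = Vgs - Vt = 1.9 - 0.7 = 1.2 V
Step 2: W/L = 46/1 = 46
Step 3: Id = 0.5 * 218 * 3.329e-07 * 46 * 1.2^2
Step 4: Id = 2.40e-03 A

2.40e-03


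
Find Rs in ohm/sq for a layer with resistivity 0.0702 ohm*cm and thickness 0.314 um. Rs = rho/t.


Step 1: Convert thickness to cm: t = 0.314 um = 3.1400e-05 cm
Step 2: Rs = rho / t = 0.0702 / 3.1400e-05
Step 3: Rs = 2235.7 ohm/sq

2235.7


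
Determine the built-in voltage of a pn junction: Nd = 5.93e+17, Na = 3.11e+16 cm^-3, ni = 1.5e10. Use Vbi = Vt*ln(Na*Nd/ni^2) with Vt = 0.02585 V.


Step 1: Compute Na*Nd/ni^2 = 3.11e+16 * 5.93e+17 / (1.5e10)^2 = 8.1966e+13
Step 2: ln(8.1966e+13) = 32.0373
Step 3: Vbi = 0.02585 * 32.0373 = 0.828 V

0.828


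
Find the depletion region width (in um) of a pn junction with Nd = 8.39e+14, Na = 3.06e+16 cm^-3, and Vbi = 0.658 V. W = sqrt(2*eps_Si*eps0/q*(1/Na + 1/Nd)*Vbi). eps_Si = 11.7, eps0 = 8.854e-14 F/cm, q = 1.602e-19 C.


Step 1: 1/Na + 1/Nd = 1/3.06e+16 + 1/8.39e+14 = 1.22457e-15
Step 2: 2*eps*eps0/q = 2*11.7*8.854e-14/1.602e-19 = 1.293281e+07
Step 3: W^2 = 1.293281e+07 * 1.22457e-15 * 0.658 = 1.04208e-08
Step 4: W = sqrt(1.04208e-08) = 1.021e-04 cm = 1.021 um

1.021


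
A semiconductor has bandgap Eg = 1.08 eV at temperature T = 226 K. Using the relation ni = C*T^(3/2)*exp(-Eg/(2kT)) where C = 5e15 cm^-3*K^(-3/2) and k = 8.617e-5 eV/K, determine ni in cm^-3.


Step 1: Compute kT = 8.617e-5 * 226 = 0.01947442 eV
Step 2: Exponent = -Eg/(2kT) = -1.08/(2*0.01947442) = -27.72868
Step 3: T^(3/2) = 226^1.5 = 3397.52
Step 4: ni = 5e15 * 3397.52 * exp(-27.72868) = 1.54e+07 cm^-3

1.54e+07


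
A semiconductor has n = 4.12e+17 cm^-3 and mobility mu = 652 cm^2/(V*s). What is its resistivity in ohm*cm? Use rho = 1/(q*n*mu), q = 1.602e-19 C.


Step 1: sigma = q * n * mu = 1.602e-19 * 4.12e+17 * 652 = 4.30336e+01 S/cm
Step 2: rho = 1 / sigma = 1 / 4.30336e+01 = 0.02324 ohm*cm

0.02324


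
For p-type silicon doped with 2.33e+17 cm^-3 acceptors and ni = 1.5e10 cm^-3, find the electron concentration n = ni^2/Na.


Step 1: Majority hole concentration p ≈ Na = 2.33e+17 cm^-3
Step 2: n = ni^2 / Na = (1.5e10)^2 / 2.33e+17
Step 3: n = 9.66e+02 cm^-3

9.66e+02


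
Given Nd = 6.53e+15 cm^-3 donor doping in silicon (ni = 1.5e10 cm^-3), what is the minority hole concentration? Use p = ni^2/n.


Step 1: Since Nd >> ni, n ≈ Nd = 6.53e+15 cm^-3
Step 2: p = ni^2 / n = (1.5e10)^2 / 6.53e+15
Step 3: p = 2.25e20 / 6.53e+15 = 3.45e+04 cm^-3

3.45e+04


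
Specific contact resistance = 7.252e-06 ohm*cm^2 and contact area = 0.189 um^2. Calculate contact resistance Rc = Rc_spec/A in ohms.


Step 1: Convert area to cm^2: 0.189 um^2 = 1.8900e-09 cm^2
Step 2: Rc = Rc_spec / A = 7.252e-06 / 1.8900e-09
Step 3: Rc = 3.84e+03 ohms

3.84e+03


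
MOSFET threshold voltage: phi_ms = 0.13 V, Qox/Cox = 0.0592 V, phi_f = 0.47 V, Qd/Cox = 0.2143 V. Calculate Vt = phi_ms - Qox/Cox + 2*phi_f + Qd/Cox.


Step 1: Vt = phi_ms - Qox/Cox + 2*phi_f + Qd/Cox
Step 2: Vt = 0.13 - 0.0592 + 2*0.47 + 0.2143
Step 3: Vt = 0.13 - 0.0592 + 0.94 + 0.2143
Step 4: Vt = 1.2251 V

1.2251


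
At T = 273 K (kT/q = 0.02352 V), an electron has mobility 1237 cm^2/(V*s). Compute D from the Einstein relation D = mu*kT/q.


Step 1: D = mu * (kT/q)
Step 2: D = 1237 * 0.02352
Step 3: D = 29.09 cm^2/s

29.09


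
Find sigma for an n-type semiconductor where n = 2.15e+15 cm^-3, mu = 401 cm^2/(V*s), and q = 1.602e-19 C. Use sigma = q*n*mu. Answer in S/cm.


Step 1: sigma = q * n * mu
Step 2: sigma = 1.602e-19 * 2.15e+15 * 401
Step 3: sigma = 1.381e-01 S/cm

1.381e-01


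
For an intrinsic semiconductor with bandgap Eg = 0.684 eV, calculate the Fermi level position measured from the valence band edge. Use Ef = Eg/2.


Step 1: For an intrinsic semiconductor, the Fermi level sits at midgap.
Step 2: Ef = Eg / 2 = 0.684 / 2 = 0.342 eV

0.342


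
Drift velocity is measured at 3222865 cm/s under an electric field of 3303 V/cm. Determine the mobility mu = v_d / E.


Step 1: mu = v_d / E
Step 2: mu = 3222865 / 3303
Step 3: mu = 975.74 cm^2/(V*s)

975.74


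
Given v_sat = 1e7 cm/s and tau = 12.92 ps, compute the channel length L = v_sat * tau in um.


Step 1: tau in seconds = 12.92 ps * 1e-12 = 1.2920e-11 s
Step 2: L = v_sat * tau = 1e7 * 1.2920e-11 = 1.2920e-04 cm
Step 3: L in um = 1.2920e-04 * 1e4 = 1.292 um

1.292


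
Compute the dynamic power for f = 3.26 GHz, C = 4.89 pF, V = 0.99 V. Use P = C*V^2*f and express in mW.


Step 1: V^2 = 0.99^2 = 0.9801 V^2
Step 2: P = C*V^2*f = 4.89e-12 F * 0.9801 * 3.26e9 Hz
Step 3: P = 1.562416614e-02 W
Step 4: P = 15.624 mW

15.624


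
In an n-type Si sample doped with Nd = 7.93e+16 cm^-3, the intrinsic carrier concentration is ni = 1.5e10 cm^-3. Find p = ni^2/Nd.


Step 1: Since Nd >> ni, n ≈ Nd = 7.93e+16 cm^-3
Step 2: p = ni^2 / n = (1.5e10)^2 / 7.93e+16
Step 3: p = 2.25e20 / 7.93e+16 = 2.84e+03 cm^-3

2.84e+03


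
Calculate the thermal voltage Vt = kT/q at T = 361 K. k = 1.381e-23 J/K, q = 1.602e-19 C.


Step 1: kT = 1.381e-23 * 361 = 4.98541e-21 J
Step 2: Vt = kT/q = 4.98541e-21 / 1.602e-19
Step 3: Vt = 0.03112 V

0.03112


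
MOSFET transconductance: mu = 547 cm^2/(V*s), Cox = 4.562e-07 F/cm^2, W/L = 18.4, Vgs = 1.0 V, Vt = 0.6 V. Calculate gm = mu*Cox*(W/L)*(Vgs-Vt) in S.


Step 1: Vov = Vgs - Vt = 1.0 - 0.6 = 0.4 V
Step 2: gm = mu * Cox * (W/L) * Vov
Step 3: gm = 547 * 4.562e-07 * 18.4 * 0.4 = 1.84e-03 S

1.84e-03


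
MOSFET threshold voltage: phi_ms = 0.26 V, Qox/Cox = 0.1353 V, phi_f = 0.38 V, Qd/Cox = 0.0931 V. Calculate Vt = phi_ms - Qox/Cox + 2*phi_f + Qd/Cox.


Step 1: Vt = phi_ms - Qox/Cox + 2*phi_f + Qd/Cox
Step 2: Vt = 0.26 - 0.1353 + 2*0.38 + 0.0931
Step 3: Vt = 0.26 - 0.1353 + 0.76 + 0.0931
Step 4: Vt = 0.9778 V

0.9778


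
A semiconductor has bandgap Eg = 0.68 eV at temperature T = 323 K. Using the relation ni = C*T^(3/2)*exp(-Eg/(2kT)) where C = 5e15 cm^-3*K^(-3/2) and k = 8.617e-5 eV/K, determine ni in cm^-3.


Step 1: Compute kT = 8.617e-5 * 323 = 0.02783291 eV
Step 2: Exponent = -Eg/(2kT) = -0.68/(2*0.02783291) = -12.21575
Step 3: T^(3/2) = 323^1.5 = 5805.02
Step 4: ni = 5e15 * 5805.02 * exp(-12.21575) = 1.44e+14 cm^-3

1.44e+14


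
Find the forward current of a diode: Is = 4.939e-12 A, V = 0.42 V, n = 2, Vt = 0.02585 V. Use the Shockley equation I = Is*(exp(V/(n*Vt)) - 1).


Step 1: V/(n*Vt) = 0.42/(2*0.02585) = 8.1238
Step 2: exp(8.1238) = 3.3738e+03
Step 3: I = 4.939e-12 * (3.3738e+03 - 1) = 1.67e-08 A

1.67e-08


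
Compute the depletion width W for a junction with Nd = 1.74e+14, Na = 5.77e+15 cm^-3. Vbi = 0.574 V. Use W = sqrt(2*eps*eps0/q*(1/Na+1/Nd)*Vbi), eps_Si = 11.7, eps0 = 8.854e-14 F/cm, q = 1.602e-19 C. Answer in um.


Step 1: 1/Na + 1/Nd = 1/5.77e+15 + 1/1.74e+14 = 5.92044e-15
Step 2: 2*eps*eps0/q = 2*11.7*8.854e-14/1.602e-19 = 1.293281e+07
Step 3: W^2 = 1.293281e+07 * 5.92044e-15 * 0.574 = 4.39500e-08
Step 4: W = sqrt(4.39500e-08) = 2.096e-04 cm = 2.096 um

2.096


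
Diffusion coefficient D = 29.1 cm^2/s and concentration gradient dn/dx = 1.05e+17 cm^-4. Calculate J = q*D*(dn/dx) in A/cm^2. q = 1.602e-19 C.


Step 1: J = q * D * (dn/dx)
Step 2: J = 1.602e-19 * 29.1 * 1.05e+17
Step 3: J = 4.89e-01 A/cm^2

4.89e-01


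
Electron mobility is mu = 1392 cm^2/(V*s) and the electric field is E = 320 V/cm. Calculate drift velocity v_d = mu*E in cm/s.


Step 1: v_d = mu * E
Step 2: v_d = 1392 * 320 = 445440
Step 3: v_d = 4.45e+05 cm/s

4.45e+05


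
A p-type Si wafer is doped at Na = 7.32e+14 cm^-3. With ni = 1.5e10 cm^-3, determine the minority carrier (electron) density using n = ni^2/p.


Step 1: Majority hole concentration p ≈ Na = 7.32e+14 cm^-3
Step 2: n = ni^2 / Na = (1.5e10)^2 / 7.32e+14
Step 3: n = 3.07e+05 cm^-3

3.07e+05


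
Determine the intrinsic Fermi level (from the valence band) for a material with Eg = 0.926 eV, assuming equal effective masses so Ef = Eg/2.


Step 1: For an intrinsic semiconductor, the Fermi level sits at midgap.
Step 2: Ef = Eg / 2 = 0.926 / 2 = 0.463 eV

0.463


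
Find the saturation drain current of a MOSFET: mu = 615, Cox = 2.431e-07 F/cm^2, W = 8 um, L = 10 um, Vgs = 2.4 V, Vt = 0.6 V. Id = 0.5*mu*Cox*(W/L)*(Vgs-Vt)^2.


Step 1: Overdrive voltage Vov = Vgs - Vt = 2.4 - 0.6 = 1.8 V
Step 2: W/L = 8/10 = 0.8
Step 3: Id = 0.5 * 615 * 2.431e-07 * 0.8 * 1.8^2
Step 4: Id = 1.94e-04 A

1.94e-04


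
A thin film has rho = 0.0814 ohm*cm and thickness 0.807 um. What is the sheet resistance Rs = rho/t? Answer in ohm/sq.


Step 1: Convert thickness to cm: t = 0.807 um = 8.0700e-05 cm
Step 2: Rs = rho / t = 0.0814 / 8.0700e-05
Step 3: Rs = 1008.7 ohm/sq

1008.7


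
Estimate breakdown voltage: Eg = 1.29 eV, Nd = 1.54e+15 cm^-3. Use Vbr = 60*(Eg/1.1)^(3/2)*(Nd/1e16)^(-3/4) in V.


Step 1: Eg/1.1 = 1.29/1.1 = 1.172727
Step 2: (Eg/1.1)^1.5 = 1.172727^1.5 = 1.269976
Step 3: (Nd/1e16)^(-0.75) = (0.154)^(-0.75) = 4.067799
Step 4: Vbr = 60 * 1.269976 * 4.067799 = 310.0 V

310.0


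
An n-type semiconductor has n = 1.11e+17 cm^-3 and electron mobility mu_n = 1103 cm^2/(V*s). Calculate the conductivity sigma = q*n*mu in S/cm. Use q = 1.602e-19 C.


Step 1: sigma = q * n * mu
Step 2: sigma = 1.602e-19 * 1.11e+17 * 1103
Step 3: sigma = 1.961e+01 S/cm

1.961e+01


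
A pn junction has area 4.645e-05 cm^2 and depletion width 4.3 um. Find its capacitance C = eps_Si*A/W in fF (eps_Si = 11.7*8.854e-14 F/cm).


Step 1: eps_Si = 11.7 * 8.854e-14 = 1.035918e-12 F/cm
Step 2: W in cm = 4.3 * 1e-4 = 4.30e-04 cm
Step 3: C = 1.035918e-12 * 4.645e-05 / 4.30e-04 = 1.119032e-13 F
Step 4: C = 111.9 fF

111.9


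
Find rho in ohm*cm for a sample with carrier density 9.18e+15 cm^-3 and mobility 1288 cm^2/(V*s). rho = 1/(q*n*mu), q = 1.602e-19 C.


Step 1: sigma = q * n * mu = 1.602e-19 * 9.18e+15 * 1288 = 1.89418e+00 S/cm
Step 2: rho = 1 / sigma = 1 / 1.89418e+00 = 0.5279 ohm*cm

0.5279


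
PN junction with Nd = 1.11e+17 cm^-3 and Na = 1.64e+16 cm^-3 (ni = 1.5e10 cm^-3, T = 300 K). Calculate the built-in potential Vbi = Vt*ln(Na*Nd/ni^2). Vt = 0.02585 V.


Step 1: Compute Na*Nd/ni^2 = 1.64e+16 * 1.11e+17 / (1.5e10)^2 = 8.0907e+12
Step 2: ln(8.0907e+12) = 29.7217
Step 3: Vbi = 0.02585 * 29.7217 = 0.768 V

0.768


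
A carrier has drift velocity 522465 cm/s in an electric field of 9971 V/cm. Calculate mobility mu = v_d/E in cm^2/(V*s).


Step 1: mu = v_d / E
Step 2: mu = 522465 / 9971
Step 3: mu = 52.4 cm^2/(V*s)

52.4


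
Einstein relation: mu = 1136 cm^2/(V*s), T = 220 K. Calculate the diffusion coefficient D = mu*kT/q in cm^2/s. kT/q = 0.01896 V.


Step 1: D = mu * (kT/q)
Step 2: D = 1136 * 0.01896
Step 3: D = 21.54 cm^2/s

21.54


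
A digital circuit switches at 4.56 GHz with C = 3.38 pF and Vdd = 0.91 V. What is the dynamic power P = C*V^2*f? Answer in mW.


Step 1: V^2 = 0.91^2 = 0.8281 V^2
Step 2: P = C*V^2*f = 3.38e-12 F * 0.8281 * 4.56e9 Hz
Step 3: P = 1.276333968e-02 W
Step 4: P = 12.763 mW

12.763


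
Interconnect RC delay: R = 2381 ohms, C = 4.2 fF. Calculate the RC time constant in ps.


Step 1: tau = R * C
Step 2: tau = 2381 * 4.2 fF = 2381 * 4.2e-15 F
Step 3: tau = 1.00002e-11 s = 10.0002 ps

10.0002


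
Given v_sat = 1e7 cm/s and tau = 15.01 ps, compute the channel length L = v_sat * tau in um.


Step 1: tau in seconds = 15.01 ps * 1e-12 = 1.5010e-11 s
Step 2: L = v_sat * tau = 1e7 * 1.5010e-11 = 1.5010e-04 cm
Step 3: L in um = 1.5010e-04 * 1e4 = 1.501 um

1.501


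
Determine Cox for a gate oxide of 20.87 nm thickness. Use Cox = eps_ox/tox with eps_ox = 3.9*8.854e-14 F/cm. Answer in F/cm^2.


Step 1: eps_ox = 3.9 * 8.854e-14 = 3.45306e-13 F/cm
Step 2: tox in cm = 20.87 nm * 1e-7 = 2.0870e-06 cm
Step 3: Cox = 3.45306e-13 / 2.0870e-06 = 1.65e-07 F/cm^2

1.65e-07


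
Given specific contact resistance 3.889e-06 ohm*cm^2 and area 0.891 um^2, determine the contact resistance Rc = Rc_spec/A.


Step 1: Convert area to cm^2: 0.891 um^2 = 8.9100e-09 cm^2
Step 2: Rc = Rc_spec / A = 3.889e-06 / 8.9100e-09
Step 3: Rc = 4.36e+02 ohms

4.36e+02


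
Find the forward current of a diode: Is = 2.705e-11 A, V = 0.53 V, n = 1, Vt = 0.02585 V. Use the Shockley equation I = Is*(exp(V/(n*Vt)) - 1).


Step 1: V/(n*Vt) = 0.53/(1*0.02585) = 20.5029
Step 2: exp(20.5029) = 8.0223e+08
Step 3: I = 2.705e-11 * (8.0223e+08 - 1) = 2.17e-02 A

2.17e-02


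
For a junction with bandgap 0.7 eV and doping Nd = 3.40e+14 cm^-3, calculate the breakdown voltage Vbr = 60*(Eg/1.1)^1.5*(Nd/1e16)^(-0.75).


Step 1: Eg/1.1 = 0.7/1.1 = 0.636364
Step 2: (Eg/1.1)^1.5 = 0.636364^1.5 = 0.507643
Step 3: (Nd/1e16)^(-0.75) = (0.034)^(-0.75) = 12.629635
Step 4: Vbr = 60 * 0.507643 * 12.629635 = 384.7 V

384.7


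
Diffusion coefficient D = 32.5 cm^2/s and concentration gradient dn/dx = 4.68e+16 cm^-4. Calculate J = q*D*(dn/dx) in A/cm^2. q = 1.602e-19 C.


Step 1: J = q * D * (dn/dx)
Step 2: J = 1.602e-19 * 32.5 * 4.68e+16
Step 3: J = 2.44e-01 A/cm^2

2.44e-01


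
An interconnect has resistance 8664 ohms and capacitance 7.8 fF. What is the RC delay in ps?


Step 1: tau = R * C
Step 2: tau = 8664 * 7.8 fF = 8664 * 7.8e-15 F
Step 3: tau = 6.75792e-11 s = 67.5792 ps

67.5792


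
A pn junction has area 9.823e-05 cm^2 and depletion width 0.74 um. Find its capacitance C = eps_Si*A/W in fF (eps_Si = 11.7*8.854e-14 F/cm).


Step 1: eps_Si = 11.7 * 8.854e-14 = 1.035918e-12 F/cm
Step 2: W in cm = 0.74 * 1e-4 = 7.40e-05 cm
Step 3: C = 1.035918e-12 * 9.823e-05 / 7.40e-05 = 1.375111e-12 F
Step 4: C = 1375.11 fF

1375.11


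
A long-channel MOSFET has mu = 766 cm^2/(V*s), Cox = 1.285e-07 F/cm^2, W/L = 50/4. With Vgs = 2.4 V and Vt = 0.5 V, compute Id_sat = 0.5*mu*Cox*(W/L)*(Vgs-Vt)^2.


Step 1: Overdrive voltage Vov = Vgs - Vt = 2.4 - 0.5 = 1.9 V
Step 2: W/L = 50/4 = 12.5
Step 3: Id = 0.5 * 766 * 1.285e-07 * 12.5 * 1.9^2
Step 4: Id = 2.22e-03 A

2.22e-03


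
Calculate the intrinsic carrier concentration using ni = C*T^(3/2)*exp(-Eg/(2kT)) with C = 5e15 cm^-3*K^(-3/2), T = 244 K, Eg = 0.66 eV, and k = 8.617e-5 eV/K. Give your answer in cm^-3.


Step 1: Compute kT = 8.617e-5 * 244 = 0.02102548 eV
Step 2: Exponent = -Eg/(2kT) = -0.66/(2*0.02102548) = -15.69524
Step 3: T^(3/2) = 244^1.5 = 3811.40
Step 4: ni = 5e15 * 3811.40 * exp(-15.69524) = 2.91e+12 cm^-3

2.91e+12


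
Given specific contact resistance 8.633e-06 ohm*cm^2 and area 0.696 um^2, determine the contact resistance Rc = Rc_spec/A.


Step 1: Convert area to cm^2: 0.696 um^2 = 6.9600e-09 cm^2
Step 2: Rc = Rc_spec / A = 8.633e-06 / 6.9600e-09
Step 3: Rc = 1.24e+03 ohms

1.24e+03


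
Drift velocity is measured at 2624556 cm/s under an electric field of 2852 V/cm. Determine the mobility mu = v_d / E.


Step 1: mu = v_d / E
Step 2: mu = 2624556 / 2852
Step 3: mu = 920.25 cm^2/(V*s)

920.25


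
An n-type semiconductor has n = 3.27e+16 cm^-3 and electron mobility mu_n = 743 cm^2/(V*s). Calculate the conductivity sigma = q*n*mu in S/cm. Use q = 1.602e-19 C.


Step 1: sigma = q * n * mu
Step 2: sigma = 1.602e-19 * 3.27e+16 * 743
Step 3: sigma = 3.892e+00 S/cm

3.892e+00


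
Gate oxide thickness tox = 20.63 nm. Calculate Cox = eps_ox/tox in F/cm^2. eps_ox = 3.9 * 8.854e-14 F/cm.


Step 1: eps_ox = 3.9 * 8.854e-14 = 3.45306e-13 F/cm
Step 2: tox in cm = 20.63 nm * 1e-7 = 2.0630e-06 cm
Step 3: Cox = 3.45306e-13 / 2.0630e-06 = 1.67e-07 F/cm^2

1.67e-07


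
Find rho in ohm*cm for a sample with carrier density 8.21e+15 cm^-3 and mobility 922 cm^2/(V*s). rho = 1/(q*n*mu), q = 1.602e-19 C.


Step 1: sigma = q * n * mu = 1.602e-19 * 8.21e+15 * 922 = 1.21265e+00 S/cm
Step 2: rho = 1 / sigma = 1 / 1.21265e+00 = 0.8246 ohm*cm

0.8246


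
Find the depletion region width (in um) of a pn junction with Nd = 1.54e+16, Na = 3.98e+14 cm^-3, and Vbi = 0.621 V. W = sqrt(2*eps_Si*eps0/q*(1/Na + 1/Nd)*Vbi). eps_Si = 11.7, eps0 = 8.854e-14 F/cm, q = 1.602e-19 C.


Step 1: 1/Na + 1/Nd = 1/3.98e+14 + 1/1.54e+16 = 2.57750e-15
Step 2: 2*eps*eps0/q = 2*11.7*8.854e-14/1.602e-19 = 1.293281e+07
Step 3: W^2 = 1.293281e+07 * 2.57750e-15 * 0.621 = 2.07006e-08
Step 4: W = sqrt(2.07006e-08) = 1.439e-04 cm = 1.439 um

1.439


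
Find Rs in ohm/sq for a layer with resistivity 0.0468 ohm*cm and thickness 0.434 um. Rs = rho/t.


Step 1: Convert thickness to cm: t = 0.434 um = 4.3400e-05 cm
Step 2: Rs = rho / t = 0.0468 / 4.3400e-05
Step 3: Rs = 1078.3 ohm/sq

1078.3


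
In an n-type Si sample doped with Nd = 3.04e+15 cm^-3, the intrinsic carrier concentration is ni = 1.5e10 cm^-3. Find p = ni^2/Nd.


Step 1: Since Nd >> ni, n ≈ Nd = 3.04e+15 cm^-3
Step 2: p = ni^2 / n = (1.5e10)^2 / 3.04e+15
Step 3: p = 2.25e20 / 3.04e+15 = 7.40e+04 cm^-3

7.40e+04


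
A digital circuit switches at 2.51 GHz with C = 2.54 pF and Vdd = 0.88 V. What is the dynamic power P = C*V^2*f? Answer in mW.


Step 1: V^2 = 0.88^2 = 0.7744 V^2
Step 2: P = C*V^2*f = 2.54e-12 F * 0.7744 * 2.51e9 Hz
Step 3: P = 4.93710976e-03 W
Step 4: P = 4.937 mW

4.937


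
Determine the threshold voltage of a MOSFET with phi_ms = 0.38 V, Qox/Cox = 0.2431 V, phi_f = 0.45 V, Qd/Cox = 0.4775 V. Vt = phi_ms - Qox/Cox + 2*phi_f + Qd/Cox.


Step 1: Vt = phi_ms - Qox/Cox + 2*phi_f + Qd/Cox
Step 2: Vt = 0.38 - 0.2431 + 2*0.45 + 0.4775
Step 3: Vt = 0.38 - 0.2431 + 0.9 + 0.4775
Step 4: Vt = 1.5144 V

1.5144


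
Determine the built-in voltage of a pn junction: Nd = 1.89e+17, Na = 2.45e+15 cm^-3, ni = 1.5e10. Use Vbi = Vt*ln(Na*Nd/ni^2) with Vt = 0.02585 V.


Step 1: Compute Na*Nd/ni^2 = 2.45e+15 * 1.89e+17 / (1.5e10)^2 = 2.0580e+12
Step 2: ln(2.0580e+12) = 28.3528
Step 3: Vbi = 0.02585 * 28.3528 = 0.733 V

0.733


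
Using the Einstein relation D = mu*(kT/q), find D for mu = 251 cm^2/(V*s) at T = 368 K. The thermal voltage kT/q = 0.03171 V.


Step 1: D = mu * (kT/q)
Step 2: D = 251 * 0.03171
Step 3: D = 7.96 cm^2/s

7.96


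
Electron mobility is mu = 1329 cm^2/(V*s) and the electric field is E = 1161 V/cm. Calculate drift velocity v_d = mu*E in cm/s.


Step 1: v_d = mu * E
Step 2: v_d = 1329 * 1161 = 1542969
Step 3: v_d = 1.54e+06 cm/s

1.54e+06


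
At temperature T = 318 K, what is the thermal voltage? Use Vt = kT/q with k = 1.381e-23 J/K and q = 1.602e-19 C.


Step 1: kT = 1.381e-23 * 318 = 4.39158e-21 J
Step 2: Vt = kT/q = 4.39158e-21 / 1.602e-19
Step 3: Vt = 0.02741 V

0.02741


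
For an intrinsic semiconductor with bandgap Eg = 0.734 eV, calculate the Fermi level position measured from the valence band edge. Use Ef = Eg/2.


Step 1: For an intrinsic semiconductor, the Fermi level sits at midgap.
Step 2: Ef = Eg / 2 = 0.734 / 2 = 0.367 eV

0.367


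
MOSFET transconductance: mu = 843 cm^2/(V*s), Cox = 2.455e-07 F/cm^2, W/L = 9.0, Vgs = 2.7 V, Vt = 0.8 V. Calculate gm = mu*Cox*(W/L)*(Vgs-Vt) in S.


Step 1: Vov = Vgs - Vt = 2.7 - 0.8 = 1.9 V
Step 2: gm = mu * Cox * (W/L) * Vov
Step 3: gm = 843 * 2.455e-07 * 9.0 * 1.9 = 3.54e-03 S

3.54e-03


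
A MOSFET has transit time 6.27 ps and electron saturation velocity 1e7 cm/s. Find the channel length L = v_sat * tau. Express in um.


Step 1: tau in seconds = 6.27 ps * 1e-12 = 6.2700e-12 s
Step 2: L = v_sat * tau = 1e7 * 6.2700e-12 = 6.2700e-05 cm
Step 3: L in um = 6.2700e-05 * 1e4 = 0.627 um

0.627


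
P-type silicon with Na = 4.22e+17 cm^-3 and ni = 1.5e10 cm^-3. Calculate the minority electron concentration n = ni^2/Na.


Step 1: Majority hole concentration p ≈ Na = 4.22e+17 cm^-3
Step 2: n = ni^2 / Na = (1.5e10)^2 / 4.22e+17
Step 3: n = 5.33e+02 cm^-3

5.33e+02


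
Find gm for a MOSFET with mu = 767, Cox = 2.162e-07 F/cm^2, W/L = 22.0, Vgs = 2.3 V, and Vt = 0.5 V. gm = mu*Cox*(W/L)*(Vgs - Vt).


Step 1: Vov = Vgs - Vt = 2.3 - 0.5 = 1.8 V
Step 2: gm = mu * Cox * (W/L) * Vov
Step 3: gm = 767 * 2.162e-07 * 22.0 * 1.8 = 6.57e-03 S

6.57e-03


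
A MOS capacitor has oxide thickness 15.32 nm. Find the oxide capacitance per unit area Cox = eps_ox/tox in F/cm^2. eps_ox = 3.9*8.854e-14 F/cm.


Step 1: eps_ox = 3.9 * 8.854e-14 = 3.45306e-13 F/cm
Step 2: tox in cm = 15.32 nm * 1e-7 = 1.5320e-06 cm
Step 3: Cox = 3.45306e-13 / 1.5320e-06 = 2.25e-07 F/cm^2

2.25e-07


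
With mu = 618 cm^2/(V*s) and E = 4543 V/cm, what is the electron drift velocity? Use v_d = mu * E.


Step 1: v_d = mu * E
Step 2: v_d = 618 * 4543 = 2807574
Step 3: v_d = 2.81e+06 cm/s

2.81e+06


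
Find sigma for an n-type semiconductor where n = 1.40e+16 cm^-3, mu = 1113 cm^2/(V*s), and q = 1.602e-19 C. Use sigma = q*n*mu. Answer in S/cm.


Step 1: sigma = q * n * mu
Step 2: sigma = 1.602e-19 * 1.40e+16 * 1113
Step 3: sigma = 2.496e+00 S/cm

2.496e+00


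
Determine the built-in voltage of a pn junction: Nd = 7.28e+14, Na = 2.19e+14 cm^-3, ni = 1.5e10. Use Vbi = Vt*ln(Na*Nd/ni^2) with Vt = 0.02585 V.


Step 1: Compute Na*Nd/ni^2 = 2.19e+14 * 7.28e+14 / (1.5e10)^2 = 7.0859e+08
Step 2: ln(7.0859e+08) = 20.3788
Step 3: Vbi = 0.02585 * 20.3788 = 0.527 V

0.527


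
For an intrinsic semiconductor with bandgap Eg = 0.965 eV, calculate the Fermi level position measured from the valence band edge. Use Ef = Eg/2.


Step 1: For an intrinsic semiconductor, the Fermi level sits at midgap.
Step 2: Ef = Eg / 2 = 0.965 / 2 = 0.4825 eV

0.4825


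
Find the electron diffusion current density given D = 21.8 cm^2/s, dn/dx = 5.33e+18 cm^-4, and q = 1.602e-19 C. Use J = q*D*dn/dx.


Step 1: J = q * D * (dn/dx)
Step 2: J = 1.602e-19 * 21.8 * 5.33e+18
Step 3: J = 1.86e+01 A/cm^2

1.86e+01


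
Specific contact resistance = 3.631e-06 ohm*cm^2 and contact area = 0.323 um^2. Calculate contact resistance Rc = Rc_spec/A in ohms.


Step 1: Convert area to cm^2: 0.323 um^2 = 3.2300e-09 cm^2
Step 2: Rc = Rc_spec / A = 3.631e-06 / 3.2300e-09
Step 3: Rc = 1.12e+03 ohms

1.12e+03


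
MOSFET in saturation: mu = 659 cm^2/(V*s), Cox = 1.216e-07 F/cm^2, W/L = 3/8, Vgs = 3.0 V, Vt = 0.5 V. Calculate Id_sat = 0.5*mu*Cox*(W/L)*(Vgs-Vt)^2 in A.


Step 1: Overdrive voltage Vov = Vgs - Vt = 3.0 - 0.5 = 2.5 V
Step 2: W/L = 3/8 = 0.375
Step 3: Id = 0.5 * 659 * 1.216e-07 * 0.375 * 2.5^2
Step 4: Id = 9.39e-05 A

9.39e-05


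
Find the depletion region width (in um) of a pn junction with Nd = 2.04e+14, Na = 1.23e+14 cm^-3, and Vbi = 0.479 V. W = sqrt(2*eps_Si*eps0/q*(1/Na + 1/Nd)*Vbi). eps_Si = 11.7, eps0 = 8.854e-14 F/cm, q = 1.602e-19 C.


Step 1: 1/Na + 1/Nd = 1/1.23e+14 + 1/2.04e+14 = 1.30320e-14
Step 2: 2*eps*eps0/q = 2*11.7*8.854e-14/1.602e-19 = 1.293281e+07
Step 3: W^2 = 1.293281e+07 * 1.30320e-14 * 0.479 = 8.07308e-08
Step 4: W = sqrt(8.07308e-08) = 2.841e-04 cm = 2.841 um

2.841


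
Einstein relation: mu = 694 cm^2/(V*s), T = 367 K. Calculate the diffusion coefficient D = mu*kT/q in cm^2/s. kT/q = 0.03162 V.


Step 1: D = mu * (kT/q)
Step 2: D = 694 * 0.03162
Step 3: D = 21.94 cm^2/s

21.94


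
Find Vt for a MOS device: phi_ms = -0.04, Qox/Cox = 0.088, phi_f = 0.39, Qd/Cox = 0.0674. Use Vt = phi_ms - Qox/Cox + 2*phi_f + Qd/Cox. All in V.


Step 1: Vt = phi_ms - Qox/Cox + 2*phi_f + Qd/Cox
Step 2: Vt = -0.04 - 0.088 + 2*0.39 + 0.0674
Step 3: Vt = -0.04 - 0.088 + 0.78 + 0.0674
Step 4: Vt = 0.7194 V

0.7194
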